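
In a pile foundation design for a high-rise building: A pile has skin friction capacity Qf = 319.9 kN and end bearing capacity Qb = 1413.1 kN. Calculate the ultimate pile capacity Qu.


Using Qu = Qf + Qb
Qu = 319.9 + 1413.1
Qu = 1733.0 kN


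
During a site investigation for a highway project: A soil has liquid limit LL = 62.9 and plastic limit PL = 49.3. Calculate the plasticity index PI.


Using PI = LL - PL
PI = 62.9 - 49.3
PI = 13.6


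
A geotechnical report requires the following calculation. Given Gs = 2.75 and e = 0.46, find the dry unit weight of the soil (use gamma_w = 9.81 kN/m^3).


Result: 18.478 kN/m^3

Derivation:
Using gamma_d = Gs * gamma_w / (1 + e)
gamma_d = 2.75 * 9.81 / (1 + 0.46)
gamma_d = 2.75 * 9.81 / 1.46
gamma_d = 18.478 kN/m^3


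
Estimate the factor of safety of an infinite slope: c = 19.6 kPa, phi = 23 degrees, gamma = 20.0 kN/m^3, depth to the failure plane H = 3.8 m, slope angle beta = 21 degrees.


Using Fs = c / (gamma*H*sin(beta)*cos(beta)) + tan(phi)/tan(beta)
Cohesion contribution = 19.6 / (20.0*3.8*sin(21)*cos(21))
Cohesion contribution = 0.770835
Friction contribution = tan(23)/tan(21) = 1.10579
Fs = 0.770835 + 1.10579
Fs = 1.877


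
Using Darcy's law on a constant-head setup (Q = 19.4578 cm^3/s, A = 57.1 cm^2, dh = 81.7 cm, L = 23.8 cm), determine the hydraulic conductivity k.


Result: 0.099269 cm/s

Derivation:
Compute hydraulic gradient:
i = dh / L = 81.7 / 23.8 = 3.43277
Then apply Darcy's law:
k = Q / (A * i)
k = 19.4578 / (57.1 * 3.43277)
k = 19.4578 / 196.011
k = 0.099269 cm/s


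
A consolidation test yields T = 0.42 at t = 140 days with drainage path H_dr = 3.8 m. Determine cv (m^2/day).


Using cv = T * H_dr^2 / t
H_dr^2 = 3.8^2 = 14.44
cv = 0.42 * 14.44 / 140
cv = 0.04332 m^2/day


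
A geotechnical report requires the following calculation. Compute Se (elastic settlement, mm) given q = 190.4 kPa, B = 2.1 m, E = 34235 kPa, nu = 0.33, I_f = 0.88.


Using Se = q * B * (1 - nu^2) * I_f / E
1 - nu^2 = 1 - 0.33^2 = 0.8911
Se = 190.4 * 2.1 * 0.8911 * 0.88 / 34235
Se = 0.009159 m
Convert to mm: Se = 0.009159 * 1000 = 9.159 mm


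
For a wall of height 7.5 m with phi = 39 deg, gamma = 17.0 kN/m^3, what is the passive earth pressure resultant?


Compute passive earth pressure coefficient:
Kp = tan^2(45 + phi/2) = tan^2(64.5) = 4.395495
Compute passive force:
Pp = 0.5 * Kp * gamma * H^2
Pp = 0.5 * 4.395495 * 17.0 * 7.5^2
Pp = 2101.6 kN/m


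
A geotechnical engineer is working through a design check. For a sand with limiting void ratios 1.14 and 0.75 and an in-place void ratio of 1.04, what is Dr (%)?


Using Dr = (e_max - e) / (e_max - e_min) * 100
e_max - e = 1.14 - 1.04 = 0.1
e_max - e_min = 1.14 - 0.75 = 0.39
Dr = 0.1 / 0.39 * 100
Dr = 25.64 %


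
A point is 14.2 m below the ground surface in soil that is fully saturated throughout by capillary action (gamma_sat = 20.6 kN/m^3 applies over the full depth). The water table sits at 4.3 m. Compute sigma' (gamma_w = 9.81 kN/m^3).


Total stress = gamma_sat * depth
sigma = 20.6 * 14.2 = 292.52 kPa
Pore water pressure u = gamma_w * (depth - d_wt)
u = 9.81 * (14.2 - 4.3) = 97.119 kPa
Effective stress = sigma - u
sigma' = 292.52 - 97.119 = 195.4 kPa


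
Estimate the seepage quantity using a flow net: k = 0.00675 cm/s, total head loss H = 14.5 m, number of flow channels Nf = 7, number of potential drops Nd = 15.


Convert k to m/s for unit consistency with H:
k = 0.00675 cm/s = 0.00675 / 100 m/s = 6.75e-05 m/s
Using q = k * H * Nf / Nd
Nf / Nd = 7 / 15 = 0.4667
q = 6.75e-05 * 14.5 * 0.4667
q = 0.0004567 m^3/s per m


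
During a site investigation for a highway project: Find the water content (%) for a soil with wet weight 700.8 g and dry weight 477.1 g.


Result: 46.89 %

Derivation:
Using w = (m_wet - m_dry) / m_dry * 100
m_wet - m_dry = 700.8 - 477.1 = 223.7 g
w = 223.7 / 477.1 * 100
w = 46.89 %


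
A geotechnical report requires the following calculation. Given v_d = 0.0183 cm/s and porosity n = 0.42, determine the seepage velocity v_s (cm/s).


Result: 0.04357 cm/s

Derivation:
Using v_s = v_d / n
v_s = 0.0183 / 0.42
v_s = 0.04357 cm/s


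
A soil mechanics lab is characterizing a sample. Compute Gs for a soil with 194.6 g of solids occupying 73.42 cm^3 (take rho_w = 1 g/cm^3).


Result: 2.651

Derivation:
Using Gs = m_s / (V_s * rho_w)
Since rho_w = 1 g/cm^3:
Gs = 194.6 / 73.42
Gs = 2.651


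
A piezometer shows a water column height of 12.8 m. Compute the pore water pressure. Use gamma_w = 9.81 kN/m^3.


Using u = gamma_w * h_w
u = 9.81 * 12.8
u = 125.57 kPa


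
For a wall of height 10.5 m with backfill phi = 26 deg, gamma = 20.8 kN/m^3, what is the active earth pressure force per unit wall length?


Compute active earth pressure coefficient:
Ka = tan^2(45 - phi/2) = tan^2(32.0) = 0.390462
Compute active force:
Pa = 0.5 * Ka * gamma * H^2
Pa = 0.5 * 0.390462 * 20.8 * 10.5^2
Pa = 447.7 kN/m


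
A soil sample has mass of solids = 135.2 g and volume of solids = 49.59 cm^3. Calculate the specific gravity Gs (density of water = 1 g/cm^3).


Result: 2.726

Derivation:
Using Gs = m_s / (V_s * rho_w)
Since rho_w = 1 g/cm^3:
Gs = 135.2 / 49.59
Gs = 2.726


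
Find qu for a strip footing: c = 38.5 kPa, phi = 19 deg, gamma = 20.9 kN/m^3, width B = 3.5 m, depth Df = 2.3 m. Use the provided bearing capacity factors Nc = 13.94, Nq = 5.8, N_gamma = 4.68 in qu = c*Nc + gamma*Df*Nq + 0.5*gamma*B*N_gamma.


Compute qu = c*Nc + gamma*Df*Nq + 0.5*gamma*B*N_gamma
Term 1: 38.5 * 13.94 = 536.69
Term 2: 20.9 * 2.3 * 5.8 = 278.806
Term 3: 0.5 * 20.9 * 3.5 * 4.68 = 171.171
qu = 536.69 + 278.806 + 171.171
qu = 986.67 kPa


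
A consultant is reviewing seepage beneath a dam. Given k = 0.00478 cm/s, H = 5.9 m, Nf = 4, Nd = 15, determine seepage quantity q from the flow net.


Convert k to m/s for unit consistency with H:
k = 0.00478 cm/s = 0.00478 / 100 m/s = 4.78e-05 m/s
Using q = k * H * Nf / Nd
Nf / Nd = 4 / 15 = 0.2667
q = 4.78e-05 * 5.9 * 0.2667
q = 7.521e-05 m^3/s per m


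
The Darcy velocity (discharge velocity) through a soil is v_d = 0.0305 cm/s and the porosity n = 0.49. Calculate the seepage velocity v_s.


Using v_s = v_d / n
v_s = 0.0305 / 0.49
v_s = 0.06224 cm/s


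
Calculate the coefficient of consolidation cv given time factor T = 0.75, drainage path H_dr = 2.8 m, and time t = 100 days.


Using cv = T * H_dr^2 / t
H_dr^2 = 2.8^2 = 7.84
cv = 0.75 * 7.84 / 100
cv = 0.0588 m^2/day


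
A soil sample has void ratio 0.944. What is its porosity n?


Using the relation n = e / (1 + e)
n = 0.944 / (1 + 0.944)
n = 0.944 / 1.944
n = 0.4856


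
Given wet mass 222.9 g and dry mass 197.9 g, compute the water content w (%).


Using w = (m_wet - m_dry) / m_dry * 100
m_wet - m_dry = 222.9 - 197.9 = 25.0 g
w = 25.0 / 197.9 * 100
w = 12.63 %


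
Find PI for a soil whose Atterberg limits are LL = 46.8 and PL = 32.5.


Result: 14.3

Derivation:
Using PI = LL - PL
PI = 46.8 - 32.5
PI = 14.3


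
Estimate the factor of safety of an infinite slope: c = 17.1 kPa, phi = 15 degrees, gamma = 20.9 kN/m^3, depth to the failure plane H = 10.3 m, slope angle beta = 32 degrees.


Using Fs = c / (gamma*H*sin(beta)*cos(beta)) + tan(phi)/tan(beta)
Cohesion contribution = 17.1 / (20.9*10.3*sin(32)*cos(32))
Cohesion contribution = 0.176759
Friction contribution = tan(15)/tan(32) = 0.428808
Fs = 0.176759 + 0.428808
Fs = 0.606


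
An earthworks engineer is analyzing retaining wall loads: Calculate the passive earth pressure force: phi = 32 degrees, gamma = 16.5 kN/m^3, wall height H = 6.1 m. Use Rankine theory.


Compute passive earth pressure coefficient:
Kp = tan^2(45 + phi/2) = tan^2(61.0) = 3.254588
Compute passive force:
Pp = 0.5 * Kp * gamma * H^2
Pp = 0.5 * 3.254588 * 16.5 * 6.1^2
Pp = 999.1 kN/m


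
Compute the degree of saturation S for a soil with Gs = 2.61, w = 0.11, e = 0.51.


Result: 0.5629

Derivation:
Using S = Gs * w / e
S = 2.61 * 0.11 / 0.51
S = 0.5629


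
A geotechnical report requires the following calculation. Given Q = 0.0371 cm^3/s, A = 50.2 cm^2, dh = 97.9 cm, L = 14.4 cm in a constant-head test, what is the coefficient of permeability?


Result: 0.000109 cm/s

Derivation:
Compute hydraulic gradient:
i = dh / L = 97.9 / 14.4 = 6.79861
Then apply Darcy's law:
k = Q / (A * i)
k = 0.0371 / (50.2 * 6.79861)
k = 0.0371 / 341.29
k = 0.000109 cm/s


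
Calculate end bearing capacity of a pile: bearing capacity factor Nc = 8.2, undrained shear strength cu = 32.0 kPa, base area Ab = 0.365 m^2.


Result: 95.78 kN

Derivation:
Using Qb = Nc * cu * Ab
Qb = 8.2 * 32.0 * 0.365
Qb = 95.78 kN


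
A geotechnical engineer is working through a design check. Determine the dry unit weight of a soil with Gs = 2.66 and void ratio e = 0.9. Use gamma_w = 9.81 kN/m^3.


Using gamma_d = Gs * gamma_w / (1 + e)
gamma_d = 2.66 * 9.81 / (1 + 0.9)
gamma_d = 2.66 * 9.81 / 1.9
gamma_d = 13.734 kN/m^3


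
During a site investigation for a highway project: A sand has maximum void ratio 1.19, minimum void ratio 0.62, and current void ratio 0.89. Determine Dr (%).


Result: 52.63 %

Derivation:
Using Dr = (e_max - e) / (e_max - e_min) * 100
e_max - e = 1.19 - 0.89 = 0.3
e_max - e_min = 1.19 - 0.62 = 0.57
Dr = 0.3 / 0.57 * 100
Dr = 52.63 %


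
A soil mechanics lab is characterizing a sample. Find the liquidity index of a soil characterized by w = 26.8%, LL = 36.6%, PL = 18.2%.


First compute the plasticity index:
PI = LL - PL = 36.6 - 18.2 = 18.4
Then compute the liquidity index:
LI = (w - PL) / PI
LI = (26.8 - 18.2) / 18.4
LI = 0.467


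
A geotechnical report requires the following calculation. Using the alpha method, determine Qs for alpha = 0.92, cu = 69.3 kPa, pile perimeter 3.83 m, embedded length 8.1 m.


Using Qs = alpha * cu * perimeter * L
Qs = 0.92 * 69.3 * 3.83 * 8.1
Qs = 1977.9 kN


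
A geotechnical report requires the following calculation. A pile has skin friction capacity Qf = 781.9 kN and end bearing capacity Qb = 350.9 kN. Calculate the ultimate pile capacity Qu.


Using Qu = Qf + Qb
Qu = 781.9 + 350.9
Qu = 1132.8 kN


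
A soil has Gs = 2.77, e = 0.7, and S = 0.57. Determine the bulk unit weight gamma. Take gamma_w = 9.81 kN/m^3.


Result: 18.287 kN/m^3

Derivation:
Using gamma = gamma_w * (Gs + S*e) / (1 + e)
Numerator: Gs + S*e = 2.77 + 0.57*0.7 = 3.169
Denominator: 1 + e = 1 + 0.7 = 1.7
gamma = 9.81 * 3.169 / 1.7
gamma = 18.287 kN/m^3


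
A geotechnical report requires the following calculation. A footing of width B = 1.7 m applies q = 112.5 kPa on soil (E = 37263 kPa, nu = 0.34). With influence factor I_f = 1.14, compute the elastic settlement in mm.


Using Se = q * B * (1 - nu^2) * I_f / E
1 - nu^2 = 1 - 0.34^2 = 0.8844
Se = 112.5 * 1.7 * 0.8844 * 1.14 / 37263
Se = 0.005175 m
Convert to mm: Se = 0.005175 * 1000 = 5.175 mm


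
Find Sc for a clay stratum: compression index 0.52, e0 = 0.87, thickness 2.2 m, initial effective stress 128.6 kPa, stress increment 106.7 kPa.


Using Sc = Cc * H / (1 + e0) * log10((sigma0 + delta_sigma) / sigma0)
Stress ratio = (128.6 + 106.7) / 128.6 = 1.8297
log10(1.8297) = 0.262381
Cc * H / (1 + e0) = 0.52 * 2.2 / (1 + 0.87) = 0.611765
Sc = 0.611765 * 0.262381
Sc = 0.1605 m


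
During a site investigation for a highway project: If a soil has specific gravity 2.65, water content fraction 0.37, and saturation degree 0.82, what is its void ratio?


Using the relation e = Gs * w / S
e = 2.65 * 0.37 / 0.82
e = 1.1957


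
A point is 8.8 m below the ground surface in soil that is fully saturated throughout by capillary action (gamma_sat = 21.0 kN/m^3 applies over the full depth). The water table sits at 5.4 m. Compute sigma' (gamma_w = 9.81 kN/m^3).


Total stress = gamma_sat * depth
sigma = 21.0 * 8.8 = 184.8 kPa
Pore water pressure u = gamma_w * (depth - d_wt)
u = 9.81 * (8.8 - 5.4) = 33.354 kPa
Effective stress = sigma - u
sigma' = 184.8 - 33.354 = 151.45 kPa


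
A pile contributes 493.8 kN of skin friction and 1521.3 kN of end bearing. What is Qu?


Result: 2015.1 kN

Derivation:
Using Qu = Qf + Qb
Qu = 493.8 + 1521.3
Qu = 2015.1 kN


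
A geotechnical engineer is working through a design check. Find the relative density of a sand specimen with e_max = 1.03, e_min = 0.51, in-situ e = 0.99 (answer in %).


Result: 7.69 %

Derivation:
Using Dr = (e_max - e) / (e_max - e_min) * 100
e_max - e = 1.03 - 0.99 = 0.04
e_max - e_min = 1.03 - 0.51 = 0.52
Dr = 0.04 / 0.52 * 100
Dr = 7.69 %


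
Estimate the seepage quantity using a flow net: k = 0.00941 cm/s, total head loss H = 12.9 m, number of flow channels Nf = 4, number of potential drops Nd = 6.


Result: 0.0008093 m^3/s per m

Derivation:
Convert k to m/s for unit consistency with H:
k = 0.00941 cm/s = 0.00941 / 100 m/s = 9.41e-05 m/s
Using q = k * H * Nf / Nd
Nf / Nd = 4 / 6 = 0.6667
q = 9.41e-05 * 12.9 * 0.6667
q = 0.0008093 m^3/s per m


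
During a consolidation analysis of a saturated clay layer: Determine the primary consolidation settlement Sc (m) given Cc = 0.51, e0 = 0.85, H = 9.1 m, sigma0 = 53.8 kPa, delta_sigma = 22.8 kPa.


Result: 0.3849 m

Derivation:
Using Sc = Cc * H / (1 + e0) * log10((sigma0 + delta_sigma) / sigma0)
Stress ratio = (53.8 + 22.8) / 53.8 = 1.42379
log10(1.42379) = 0.153446
Cc * H / (1 + e0) = 0.51 * 9.1 / (1 + 0.85) = 2.50865
Sc = 2.50865 * 0.153446
Sc = 0.3849 m


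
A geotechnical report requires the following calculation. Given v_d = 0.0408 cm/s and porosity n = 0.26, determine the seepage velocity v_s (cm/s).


Using v_s = v_d / n
v_s = 0.0408 / 0.26
v_s = 0.15692 cm/s


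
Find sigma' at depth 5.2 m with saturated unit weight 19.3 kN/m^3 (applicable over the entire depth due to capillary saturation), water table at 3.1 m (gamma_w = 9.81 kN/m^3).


Result: 79.76 kPa

Derivation:
Total stress = gamma_sat * depth
sigma = 19.3 * 5.2 = 100.36 kPa
Pore water pressure u = gamma_w * (depth - d_wt)
u = 9.81 * (5.2 - 3.1) = 20.601 kPa
Effective stress = sigma - u
sigma' = 100.36 - 20.601 = 79.76 kPa


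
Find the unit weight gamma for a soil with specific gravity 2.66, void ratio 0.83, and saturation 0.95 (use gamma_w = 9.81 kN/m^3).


Using gamma = gamma_w * (Gs + S*e) / (1 + e)
Numerator: Gs + S*e = 2.66 + 0.95*0.83 = 3.4485
Denominator: 1 + e = 1 + 0.83 = 1.83
gamma = 9.81 * 3.4485 / 1.83
gamma = 18.486 kN/m^3


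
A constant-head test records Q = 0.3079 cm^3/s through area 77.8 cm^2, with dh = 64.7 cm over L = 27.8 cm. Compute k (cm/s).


Compute hydraulic gradient:
i = dh / L = 64.7 / 27.8 = 2.32734
Then apply Darcy's law:
k = Q / (A * i)
k = 0.3079 / (77.8 * 2.32734)
k = 0.3079 / 181.067
k = 0.0017 cm/s


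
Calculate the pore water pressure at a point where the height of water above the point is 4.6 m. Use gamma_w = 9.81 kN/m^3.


Using u = gamma_w * h_w
u = 9.81 * 4.6
u = 45.13 kPa


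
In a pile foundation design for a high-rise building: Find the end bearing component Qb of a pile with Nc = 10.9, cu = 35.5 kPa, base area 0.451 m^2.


Using Qb = Nc * cu * Ab
Qb = 10.9 * 35.5 * 0.451
Qb = 174.51 kN


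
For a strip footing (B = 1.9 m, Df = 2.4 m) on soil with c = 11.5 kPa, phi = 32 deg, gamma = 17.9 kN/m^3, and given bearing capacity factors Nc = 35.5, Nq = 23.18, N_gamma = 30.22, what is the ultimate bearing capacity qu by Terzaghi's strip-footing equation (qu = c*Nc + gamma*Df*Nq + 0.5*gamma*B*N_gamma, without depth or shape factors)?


Compute qu = c*Nc + gamma*Df*Nq + 0.5*gamma*B*N_gamma
Term 1: 11.5 * 35.5 = 408.25
Term 2: 17.9 * 2.4 * 23.18 = 995.8128
Term 3: 0.5 * 17.9 * 1.9 * 30.22 = 513.8911
qu = 408.25 + 995.8128 + 513.8911
qu = 1917.95 kPa


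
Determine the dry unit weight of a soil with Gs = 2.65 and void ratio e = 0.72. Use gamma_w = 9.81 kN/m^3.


Using gamma_d = Gs * gamma_w / (1 + e)
gamma_d = 2.65 * 9.81 / (1 + 0.72)
gamma_d = 2.65 * 9.81 / 1.72
gamma_d = 15.114 kN/m^3


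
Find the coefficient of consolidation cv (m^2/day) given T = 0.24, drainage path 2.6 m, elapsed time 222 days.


Result: 0.00731 m^2/day

Derivation:
Using cv = T * H_dr^2 / t
H_dr^2 = 2.6^2 = 6.76
cv = 0.24 * 6.76 / 222
cv = 0.00731 m^2/day


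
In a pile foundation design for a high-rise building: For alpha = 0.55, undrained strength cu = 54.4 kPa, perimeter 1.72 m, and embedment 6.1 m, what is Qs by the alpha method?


Using Qs = alpha * cu * perimeter * L
Qs = 0.55 * 54.4 * 1.72 * 6.1
Qs = 313.92 kN


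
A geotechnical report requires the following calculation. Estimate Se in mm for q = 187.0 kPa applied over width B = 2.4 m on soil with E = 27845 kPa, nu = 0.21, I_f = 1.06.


Using Se = q * B * (1 - nu^2) * I_f / E
1 - nu^2 = 1 - 0.21^2 = 0.9559
Se = 187.0 * 2.4 * 0.9559 * 1.06 / 27845
Se = 0.016331 m
Convert to mm: Se = 0.016331 * 1000 = 16.331 mm


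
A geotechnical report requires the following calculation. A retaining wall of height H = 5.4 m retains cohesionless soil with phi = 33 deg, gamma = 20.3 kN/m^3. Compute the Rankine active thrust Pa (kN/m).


Result: 87.25 kN/m

Derivation:
Compute active earth pressure coefficient:
Ka = tan^2(45 - phi/2) = tan^2(28.5) = 0.294801
Compute active force:
Pa = 0.5 * Ka * gamma * H^2
Pa = 0.5 * 0.294801 * 20.3 * 5.4^2
Pa = 87.25 kN/m


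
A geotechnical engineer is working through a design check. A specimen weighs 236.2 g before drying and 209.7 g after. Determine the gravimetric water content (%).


Using w = (m_wet - m_dry) / m_dry * 100
m_wet - m_dry = 236.2 - 209.7 = 26.5 g
w = 26.5 / 209.7 * 100
w = 12.64 %


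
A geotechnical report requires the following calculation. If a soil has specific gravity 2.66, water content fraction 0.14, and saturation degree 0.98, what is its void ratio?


Using the relation e = Gs * w / S
e = 2.66 * 0.14 / 0.98
e = 0.38


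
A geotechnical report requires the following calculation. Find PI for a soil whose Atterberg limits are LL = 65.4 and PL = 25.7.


Using PI = LL - PL
PI = 65.4 - 25.7
PI = 39.7


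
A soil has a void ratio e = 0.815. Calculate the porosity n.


Using the relation n = e / (1 + e)
n = 0.815 / (1 + 0.815)
n = 0.815 / 1.815
n = 0.449


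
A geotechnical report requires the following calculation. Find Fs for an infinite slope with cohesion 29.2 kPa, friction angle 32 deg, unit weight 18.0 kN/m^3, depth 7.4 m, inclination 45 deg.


Using Fs = c / (gamma*H*sin(beta)*cos(beta)) + tan(phi)/tan(beta)
Cohesion contribution = 29.2 / (18.0*7.4*sin(45)*cos(45))
Cohesion contribution = 0.438438
Friction contribution = tan(32)/tan(45) = 0.624869
Fs = 0.438438 + 0.624869
Fs = 1.063


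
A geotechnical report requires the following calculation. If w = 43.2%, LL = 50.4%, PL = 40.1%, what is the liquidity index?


First compute the plasticity index:
PI = LL - PL = 50.4 - 40.1 = 10.3
Then compute the liquidity index:
LI = (w - PL) / PI
LI = (43.2 - 40.1) / 10.3
LI = 0.301


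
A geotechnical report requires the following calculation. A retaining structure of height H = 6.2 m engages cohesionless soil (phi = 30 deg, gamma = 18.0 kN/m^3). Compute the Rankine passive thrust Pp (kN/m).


Result: 1037.88 kN/m

Derivation:
Compute passive earth pressure coefficient:
Kp = tan^2(45 + phi/2) = tan^2(60.0) = 3
Compute passive force:
Pp = 0.5 * Kp * gamma * H^2
Pp = 0.5 * 3 * 18.0 * 6.2^2
Pp = 1037.88 kN/m


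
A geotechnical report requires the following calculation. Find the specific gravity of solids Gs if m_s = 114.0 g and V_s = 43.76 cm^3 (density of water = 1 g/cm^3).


Using Gs = m_s / (V_s * rho_w)
Since rho_w = 1 g/cm^3:
Gs = 114.0 / 43.76
Gs = 2.605


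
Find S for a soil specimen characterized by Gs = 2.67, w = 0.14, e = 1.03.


Using S = Gs * w / e
S = 2.67 * 0.14 / 1.03
S = 0.3629


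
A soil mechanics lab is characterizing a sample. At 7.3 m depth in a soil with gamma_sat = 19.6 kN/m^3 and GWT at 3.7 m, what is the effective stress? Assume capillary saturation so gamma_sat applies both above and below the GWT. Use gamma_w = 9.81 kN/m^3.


Total stress = gamma_sat * depth
sigma = 19.6 * 7.3 = 143.08 kPa
Pore water pressure u = gamma_w * (depth - d_wt)
u = 9.81 * (7.3 - 3.7) = 35.316 kPa
Effective stress = sigma - u
sigma' = 143.08 - 35.316 = 107.76 kPa


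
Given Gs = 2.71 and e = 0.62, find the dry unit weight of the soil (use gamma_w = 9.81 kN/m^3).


Using gamma_d = Gs * gamma_w / (1 + e)
gamma_d = 2.71 * 9.81 / (1 + 0.62)
gamma_d = 2.71 * 9.81 / 1.62
gamma_d = 16.411 kN/m^3


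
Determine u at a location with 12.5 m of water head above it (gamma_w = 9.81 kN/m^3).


Using u = gamma_w * h_w
u = 9.81 * 12.5
u = 122.62 kPa


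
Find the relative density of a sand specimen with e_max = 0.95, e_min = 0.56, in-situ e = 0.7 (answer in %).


Using Dr = (e_max - e) / (e_max - e_min) * 100
e_max - e = 0.95 - 0.7 = 0.25
e_max - e_min = 0.95 - 0.56 = 0.39
Dr = 0.25 / 0.39 * 100
Dr = 64.1 %


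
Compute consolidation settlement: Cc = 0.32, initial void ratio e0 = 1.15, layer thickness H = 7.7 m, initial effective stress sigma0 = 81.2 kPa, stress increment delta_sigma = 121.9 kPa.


Result: 0.4563 m

Derivation:
Using Sc = Cc * H / (1 + e0) * log10((sigma0 + delta_sigma) / sigma0)
Stress ratio = (81.2 + 121.9) / 81.2 = 2.50123
log10(2.50123) = 0.398154
Cc * H / (1 + e0) = 0.32 * 7.7 / (1 + 1.15) = 1.14605
Sc = 1.14605 * 0.398154
Sc = 0.4563 m


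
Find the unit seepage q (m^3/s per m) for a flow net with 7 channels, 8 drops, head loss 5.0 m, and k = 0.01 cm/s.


Result: 0.0004375 m^3/s per m

Derivation:
Convert k to m/s for unit consistency with H:
k = 0.01 cm/s = 0.01 / 100 m/s = 0.0001 m/s
Using q = k * H * Nf / Nd
Nf / Nd = 7 / 8 = 0.875
q = 0.0001 * 5.0 * 0.875
q = 0.0004375 m^3/s per m


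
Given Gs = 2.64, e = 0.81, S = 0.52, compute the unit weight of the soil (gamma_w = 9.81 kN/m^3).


Using gamma = gamma_w * (Gs + S*e) / (1 + e)
Numerator: Gs + S*e = 2.64 + 0.52*0.81 = 3.0612
Denominator: 1 + e = 1 + 0.81 = 1.81
gamma = 9.81 * 3.0612 / 1.81
gamma = 16.591 kN/m^3


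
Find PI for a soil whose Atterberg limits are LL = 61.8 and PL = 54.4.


Using PI = LL - PL
PI = 61.8 - 54.4
PI = 7.4


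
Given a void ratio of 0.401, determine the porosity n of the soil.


Result: 0.2862

Derivation:
Using the relation n = e / (1 + e)
n = 0.401 / (1 + 0.401)
n = 0.401 / 1.401
n = 0.2862


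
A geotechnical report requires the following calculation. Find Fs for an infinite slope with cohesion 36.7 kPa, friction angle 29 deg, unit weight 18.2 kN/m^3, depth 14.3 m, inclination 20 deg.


Result: 1.962

Derivation:
Using Fs = c / (gamma*H*sin(beta)*cos(beta)) + tan(phi)/tan(beta)
Cohesion contribution = 36.7 / (18.2*14.3*sin(20)*cos(20))
Cohesion contribution = 0.438754
Friction contribution = tan(29)/tan(20) = 1.52295
Fs = 0.438754 + 1.52295
Fs = 1.962


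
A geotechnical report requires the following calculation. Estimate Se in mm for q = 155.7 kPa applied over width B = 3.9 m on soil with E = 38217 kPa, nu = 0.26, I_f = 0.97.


Result: 14.37 mm

Derivation:
Using Se = q * B * (1 - nu^2) * I_f / E
1 - nu^2 = 1 - 0.26^2 = 0.9324
Se = 155.7 * 3.9 * 0.9324 * 0.97 / 38217
Se = 0.014370 m
Convert to mm: Se = 0.014370 * 1000 = 14.37 mm


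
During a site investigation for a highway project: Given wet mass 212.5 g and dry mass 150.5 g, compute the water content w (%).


Using w = (m_wet - m_dry) / m_dry * 100
m_wet - m_dry = 212.5 - 150.5 = 62.0 g
w = 62.0 / 150.5 * 100
w = 41.2 %


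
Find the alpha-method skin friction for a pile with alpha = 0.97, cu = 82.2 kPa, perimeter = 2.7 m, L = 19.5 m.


Using Qs = alpha * cu * perimeter * L
Qs = 0.97 * 82.2 * 2.7 * 19.5
Qs = 4198.0 kN


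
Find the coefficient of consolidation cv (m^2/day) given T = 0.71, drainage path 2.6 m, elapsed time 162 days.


Result: 0.02963 m^2/day

Derivation:
Using cv = T * H_dr^2 / t
H_dr^2 = 2.6^2 = 6.76
cv = 0.71 * 6.76 / 162
cv = 0.02963 m^2/day


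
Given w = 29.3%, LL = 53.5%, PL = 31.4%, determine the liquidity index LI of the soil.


First compute the plasticity index:
PI = LL - PL = 53.5 - 31.4 = 22.1
Then compute the liquidity index:
LI = (w - PL) / PI
LI = (29.3 - 31.4) / 22.1
LI = -0.095


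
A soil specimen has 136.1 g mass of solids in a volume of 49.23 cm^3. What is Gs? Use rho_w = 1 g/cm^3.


Result: 2.765

Derivation:
Using Gs = m_s / (V_s * rho_w)
Since rho_w = 1 g/cm^3:
Gs = 136.1 / 49.23
Gs = 2.765


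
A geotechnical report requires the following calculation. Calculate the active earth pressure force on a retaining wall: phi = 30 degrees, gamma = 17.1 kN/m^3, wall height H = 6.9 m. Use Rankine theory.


Compute active earth pressure coefficient:
Ka = tan^2(45 - phi/2) = tan^2(30.0) = 0.333333
Compute active force:
Pa = 0.5 * Ka * gamma * H^2
Pa = 0.5 * 0.333333 * 17.1 * 6.9^2
Pa = 135.69 kN/m


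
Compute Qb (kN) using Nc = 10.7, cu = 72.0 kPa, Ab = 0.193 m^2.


Result: 148.69 kN

Derivation:
Using Qb = Nc * cu * Ab
Qb = 10.7 * 72.0 * 0.193
Qb = 148.69 kN


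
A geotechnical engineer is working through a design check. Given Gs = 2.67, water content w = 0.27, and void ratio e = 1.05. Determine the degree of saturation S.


Using S = Gs * w / e
S = 2.67 * 0.27 / 1.05
S = 0.6866


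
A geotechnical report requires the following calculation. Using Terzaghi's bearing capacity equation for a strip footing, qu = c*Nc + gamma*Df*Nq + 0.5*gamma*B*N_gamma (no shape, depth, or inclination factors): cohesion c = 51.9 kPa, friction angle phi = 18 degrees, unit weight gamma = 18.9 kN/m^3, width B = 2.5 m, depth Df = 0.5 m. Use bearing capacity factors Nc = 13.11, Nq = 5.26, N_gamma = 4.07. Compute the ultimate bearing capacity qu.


Compute qu = c*Nc + gamma*Df*Nq + 0.5*gamma*B*N_gamma
Term 1: 51.9 * 13.11 = 680.409
Term 2: 18.9 * 0.5 * 5.26 = 49.707
Term 3: 0.5 * 18.9 * 2.5 * 4.07 = 96.15375
qu = 680.409 + 49.707 + 96.15375
qu = 826.27 kPa


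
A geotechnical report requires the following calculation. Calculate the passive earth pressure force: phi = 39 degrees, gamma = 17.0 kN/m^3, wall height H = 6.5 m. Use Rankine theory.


Result: 1578.53 kN/m

Derivation:
Compute passive earth pressure coefficient:
Kp = tan^2(45 + phi/2) = tan^2(64.5) = 4.395495
Compute passive force:
Pp = 0.5 * Kp * gamma * H^2
Pp = 0.5 * 4.395495 * 17.0 * 6.5^2
Pp = 1578.53 kN/m


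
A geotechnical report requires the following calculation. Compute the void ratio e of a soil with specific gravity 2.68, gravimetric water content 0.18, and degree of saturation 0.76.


Result: 0.6347

Derivation:
Using the relation e = Gs * w / S
e = 2.68 * 0.18 / 0.76
e = 0.6347


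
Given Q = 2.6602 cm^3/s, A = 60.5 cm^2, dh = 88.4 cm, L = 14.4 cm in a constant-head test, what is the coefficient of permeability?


Compute hydraulic gradient:
i = dh / L = 88.4 / 14.4 = 6.13889
Then apply Darcy's law:
k = Q / (A * i)
k = 2.6602 / (60.5 * 6.13889)
k = 2.6602 / 371.403
k = 0.007163 cm/s


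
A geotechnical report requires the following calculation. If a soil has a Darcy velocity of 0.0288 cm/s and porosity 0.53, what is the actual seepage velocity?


Using v_s = v_d / n
v_s = 0.0288 / 0.53
v_s = 0.05434 cm/s


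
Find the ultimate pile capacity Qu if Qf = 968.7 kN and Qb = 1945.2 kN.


Using Qu = Qf + Qb
Qu = 968.7 + 1945.2
Qu = 2913.9 kN


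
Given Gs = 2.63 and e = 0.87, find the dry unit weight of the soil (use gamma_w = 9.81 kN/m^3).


Result: 13.797 kN/m^3

Derivation:
Using gamma_d = Gs * gamma_w / (1 + e)
gamma_d = 2.63 * 9.81 / (1 + 0.87)
gamma_d = 2.63 * 9.81 / 1.87
gamma_d = 13.797 kN/m^3


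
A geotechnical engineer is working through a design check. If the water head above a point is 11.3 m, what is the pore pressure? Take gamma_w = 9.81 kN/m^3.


Using u = gamma_w * h_w
u = 9.81 * 11.3
u = 110.85 kPa


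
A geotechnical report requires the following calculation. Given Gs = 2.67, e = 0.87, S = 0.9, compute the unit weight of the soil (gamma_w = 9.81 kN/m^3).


Using gamma = gamma_w * (Gs + S*e) / (1 + e)
Numerator: Gs + S*e = 2.67 + 0.9*0.87 = 3.453
Denominator: 1 + e = 1 + 0.87 = 1.87
gamma = 9.81 * 3.453 / 1.87
gamma = 18.114 kN/m^3


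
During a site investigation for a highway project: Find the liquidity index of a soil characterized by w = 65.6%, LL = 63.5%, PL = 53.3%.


First compute the plasticity index:
PI = LL - PL = 63.5 - 53.3 = 10.2
Then compute the liquidity index:
LI = (w - PL) / PI
LI = (65.6 - 53.3) / 10.2
LI = 1.206


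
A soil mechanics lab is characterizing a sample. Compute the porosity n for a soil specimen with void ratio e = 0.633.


Using the relation n = e / (1 + e)
n = 0.633 / (1 + 0.633)
n = 0.633 / 1.633
n = 0.3876


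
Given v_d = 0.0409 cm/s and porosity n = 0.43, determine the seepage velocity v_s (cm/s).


Using v_s = v_d / n
v_s = 0.0409 / 0.43
v_s = 0.09512 cm/s


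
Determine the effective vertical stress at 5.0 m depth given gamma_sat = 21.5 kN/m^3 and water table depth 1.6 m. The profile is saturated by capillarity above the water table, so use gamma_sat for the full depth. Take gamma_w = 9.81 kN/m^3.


Result: 74.15 kPa

Derivation:
Total stress = gamma_sat * depth
sigma = 21.5 * 5.0 = 107.5 kPa
Pore water pressure u = gamma_w * (depth - d_wt)
u = 9.81 * (5.0 - 1.6) = 33.354 kPa
Effective stress = sigma - u
sigma' = 107.5 - 33.354 = 74.15 kPa


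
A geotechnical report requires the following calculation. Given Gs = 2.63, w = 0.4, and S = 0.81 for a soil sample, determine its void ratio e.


Result: 1.2988

Derivation:
Using the relation e = Gs * w / S
e = 2.63 * 0.4 / 0.81
e = 1.2988


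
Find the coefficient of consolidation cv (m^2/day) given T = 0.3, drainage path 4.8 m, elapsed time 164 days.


Using cv = T * H_dr^2 / t
H_dr^2 = 4.8^2 = 23.04
cv = 0.3 * 23.04 / 164
cv = 0.04215 m^2/day


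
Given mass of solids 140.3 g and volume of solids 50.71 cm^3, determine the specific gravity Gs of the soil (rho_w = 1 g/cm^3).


Result: 2.767

Derivation:
Using Gs = m_s / (V_s * rho_w)
Since rho_w = 1 g/cm^3:
Gs = 140.3 / 50.71
Gs = 2.767


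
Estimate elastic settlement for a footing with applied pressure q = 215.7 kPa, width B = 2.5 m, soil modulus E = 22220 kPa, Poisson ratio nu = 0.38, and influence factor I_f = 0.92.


Using Se = q * B * (1 - nu^2) * I_f / E
1 - nu^2 = 1 - 0.38^2 = 0.8556
Se = 215.7 * 2.5 * 0.8556 * 0.92 / 22220
Se = 0.019103 m
Convert to mm: Se = 0.019103 * 1000 = 19.103 mm


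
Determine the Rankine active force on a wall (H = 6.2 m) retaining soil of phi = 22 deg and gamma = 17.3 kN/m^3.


Compute active earth pressure coefficient:
Ka = tan^2(45 - phi/2) = tan^2(34.0) = 0.454962
Compute active force:
Pa = 0.5 * Ka * gamma * H^2
Pa = 0.5 * 0.454962 * 17.3 * 6.2^2
Pa = 151.28 kN/m


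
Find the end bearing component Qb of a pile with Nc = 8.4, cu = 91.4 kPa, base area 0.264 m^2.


Using Qb = Nc * cu * Ab
Qb = 8.4 * 91.4 * 0.264
Qb = 202.69 kN


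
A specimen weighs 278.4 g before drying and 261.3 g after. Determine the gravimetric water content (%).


Using w = (m_wet - m_dry) / m_dry * 100
m_wet - m_dry = 278.4 - 261.3 = 17.1 g
w = 17.1 / 261.3 * 100
w = 6.54 %


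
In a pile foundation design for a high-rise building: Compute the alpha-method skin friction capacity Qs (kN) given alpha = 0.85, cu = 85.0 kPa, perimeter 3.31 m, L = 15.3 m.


Using Qs = alpha * cu * perimeter * L
Qs = 0.85 * 85.0 * 3.31 * 15.3
Qs = 3658.96 kN


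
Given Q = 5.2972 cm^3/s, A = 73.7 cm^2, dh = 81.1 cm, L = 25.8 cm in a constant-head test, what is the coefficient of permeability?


Result: 0.022865 cm/s

Derivation:
Compute hydraulic gradient:
i = dh / L = 81.1 / 25.8 = 3.14341
Then apply Darcy's law:
k = Q / (A * i)
k = 5.2972 / (73.7 * 3.14341)
k = 5.2972 / 231.669
k = 0.022865 cm/s


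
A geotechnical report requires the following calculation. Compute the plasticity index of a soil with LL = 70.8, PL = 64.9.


Using PI = LL - PL
PI = 70.8 - 64.9
PI = 5.9


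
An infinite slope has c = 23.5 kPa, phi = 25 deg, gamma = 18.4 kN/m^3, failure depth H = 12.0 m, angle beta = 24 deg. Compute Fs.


Result: 1.334

Derivation:
Using Fs = c / (gamma*H*sin(beta)*cos(beta)) + tan(phi)/tan(beta)
Cohesion contribution = 23.5 / (18.4*12.0*sin(24)*cos(24))
Cohesion contribution = 0.286435
Friction contribution = tan(25)/tan(24) = 1.04734
Fs = 0.286435 + 1.04734
Fs = 1.334


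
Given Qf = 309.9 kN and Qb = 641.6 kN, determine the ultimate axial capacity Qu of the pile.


Result: 951.5 kN

Derivation:
Using Qu = Qf + Qb
Qu = 309.9 + 641.6
Qu = 951.5 kN


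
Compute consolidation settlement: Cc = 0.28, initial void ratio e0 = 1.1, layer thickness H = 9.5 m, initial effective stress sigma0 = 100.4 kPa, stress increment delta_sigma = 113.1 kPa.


Using Sc = Cc * H / (1 + e0) * log10((sigma0 + delta_sigma) / sigma0)
Stress ratio = (100.4 + 113.1) / 100.4 = 2.12649
log10(2.12649) = 0.327664
Cc * H / (1 + e0) = 0.28 * 9.5 / (1 + 1.1) = 1.26667
Sc = 1.26667 * 0.327664
Sc = 0.415 m


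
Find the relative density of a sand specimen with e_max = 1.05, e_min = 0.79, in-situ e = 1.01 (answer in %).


Using Dr = (e_max - e) / (e_max - e_min) * 100
e_max - e = 1.05 - 1.01 = 0.04
e_max - e_min = 1.05 - 0.79 = 0.26
Dr = 0.04 / 0.26 * 100
Dr = 15.38 %


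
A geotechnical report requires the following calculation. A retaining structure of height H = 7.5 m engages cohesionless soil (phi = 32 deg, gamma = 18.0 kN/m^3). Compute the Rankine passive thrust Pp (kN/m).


Compute passive earth pressure coefficient:
Kp = tan^2(45 + phi/2) = tan^2(61.0) = 3.254588
Compute passive force:
Pp = 0.5 * Kp * gamma * H^2
Pp = 0.5 * 3.254588 * 18.0 * 7.5^2
Pp = 1647.64 kN/m


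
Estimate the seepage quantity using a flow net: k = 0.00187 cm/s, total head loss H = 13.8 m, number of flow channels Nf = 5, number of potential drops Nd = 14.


Result: 9.216e-05 m^3/s per m

Derivation:
Convert k to m/s for unit consistency with H:
k = 0.00187 cm/s = 0.00187 / 100 m/s = 1.87e-05 m/s
Using q = k * H * Nf / Nd
Nf / Nd = 5 / 14 = 0.3571
q = 1.87e-05 * 13.8 * 0.3571
q = 9.216e-05 m^3/s per m


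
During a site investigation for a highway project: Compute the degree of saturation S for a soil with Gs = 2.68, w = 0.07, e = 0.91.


Result: 0.2062

Derivation:
Using S = Gs * w / e
S = 2.68 * 0.07 / 0.91
S = 0.2062


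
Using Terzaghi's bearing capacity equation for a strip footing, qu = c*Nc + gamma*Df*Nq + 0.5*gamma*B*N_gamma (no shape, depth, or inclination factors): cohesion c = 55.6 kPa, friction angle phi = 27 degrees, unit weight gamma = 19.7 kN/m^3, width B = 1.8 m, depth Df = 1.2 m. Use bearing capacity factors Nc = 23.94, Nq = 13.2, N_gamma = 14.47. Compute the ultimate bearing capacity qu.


Compute qu = c*Nc + gamma*Df*Nq + 0.5*gamma*B*N_gamma
Term 1: 55.6 * 23.94 = 1331.064
Term 2: 19.7 * 1.2 * 13.2 = 312.048
Term 3: 0.5 * 19.7 * 1.8 * 14.47 = 256.5531
qu = 1331.064 + 312.048 + 256.5531
qu = 1899.67 kPa


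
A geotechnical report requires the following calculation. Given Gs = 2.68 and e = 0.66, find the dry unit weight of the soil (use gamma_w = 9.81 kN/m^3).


Result: 15.838 kN/m^3

Derivation:
Using gamma_d = Gs * gamma_w / (1 + e)
gamma_d = 2.68 * 9.81 / (1 + 0.66)
gamma_d = 2.68 * 9.81 / 1.66
gamma_d = 15.838 kN/m^3


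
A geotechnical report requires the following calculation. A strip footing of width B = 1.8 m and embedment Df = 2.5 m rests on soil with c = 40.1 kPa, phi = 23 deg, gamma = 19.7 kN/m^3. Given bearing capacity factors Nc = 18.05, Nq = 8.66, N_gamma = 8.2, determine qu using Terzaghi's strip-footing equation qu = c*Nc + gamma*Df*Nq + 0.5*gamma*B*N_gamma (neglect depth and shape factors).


Compute qu = c*Nc + gamma*Df*Nq + 0.5*gamma*B*N_gamma
Term 1: 40.1 * 18.05 = 723.805
Term 2: 19.7 * 2.5 * 8.66 = 426.505
Term 3: 0.5 * 19.7 * 1.8 * 8.2 = 145.386
qu = 723.805 + 426.505 + 145.386
qu = 1295.7 kPa


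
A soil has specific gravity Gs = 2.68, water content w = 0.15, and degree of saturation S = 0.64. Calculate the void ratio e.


Using the relation e = Gs * w / S
e = 2.68 * 0.15 / 0.64
e = 0.6281


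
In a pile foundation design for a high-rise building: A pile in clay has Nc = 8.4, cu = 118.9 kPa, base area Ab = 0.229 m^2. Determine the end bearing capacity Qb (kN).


Using Qb = Nc * cu * Ab
Qb = 8.4 * 118.9 * 0.229
Qb = 228.72 kN


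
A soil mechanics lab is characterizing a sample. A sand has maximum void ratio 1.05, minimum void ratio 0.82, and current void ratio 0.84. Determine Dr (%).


Using Dr = (e_max - e) / (e_max - e_min) * 100
e_max - e = 1.05 - 0.84 = 0.21
e_max - e_min = 1.05 - 0.82 = 0.23
Dr = 0.21 / 0.23 * 100
Dr = 91.3 %


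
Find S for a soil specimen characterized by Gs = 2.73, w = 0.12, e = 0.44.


Using S = Gs * w / e
S = 2.73 * 0.12 / 0.44
S = 0.7445


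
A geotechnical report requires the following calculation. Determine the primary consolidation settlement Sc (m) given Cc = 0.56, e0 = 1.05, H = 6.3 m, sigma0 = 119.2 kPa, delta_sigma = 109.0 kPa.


Using Sc = Cc * H / (1 + e0) * log10((sigma0 + delta_sigma) / sigma0)
Stress ratio = (119.2 + 109.0) / 119.2 = 1.91443
log10(1.91443) = 0.282039
Cc * H / (1 + e0) = 0.56 * 6.3 / (1 + 1.05) = 1.72098
Sc = 1.72098 * 0.282039
Sc = 0.4854 m


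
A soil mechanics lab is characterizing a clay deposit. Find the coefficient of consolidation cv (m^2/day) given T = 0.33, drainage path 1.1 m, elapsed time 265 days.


Using cv = T * H_dr^2 / t
H_dr^2 = 1.1^2 = 1.21
cv = 0.33 * 1.21 / 265
cv = 0.00151 m^2/day


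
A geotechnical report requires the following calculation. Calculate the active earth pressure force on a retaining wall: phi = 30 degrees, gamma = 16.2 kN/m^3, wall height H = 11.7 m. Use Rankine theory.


Result: 369.6 kN/m

Derivation:
Compute active earth pressure coefficient:
Ka = tan^2(45 - phi/2) = tan^2(30.0) = 0.333333
Compute active force:
Pa = 0.5 * Ka * gamma * H^2
Pa = 0.5 * 0.333333 * 16.2 * 11.7^2
Pa = 369.6 kN/m


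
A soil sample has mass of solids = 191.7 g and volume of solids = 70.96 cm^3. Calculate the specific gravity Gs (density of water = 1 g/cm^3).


Using Gs = m_s / (V_s * rho_w)
Since rho_w = 1 g/cm^3:
Gs = 191.7 / 70.96
Gs = 2.702


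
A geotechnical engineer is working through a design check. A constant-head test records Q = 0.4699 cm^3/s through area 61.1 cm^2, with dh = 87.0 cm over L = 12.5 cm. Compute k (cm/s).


Compute hydraulic gradient:
i = dh / L = 87.0 / 12.5 = 6.96
Then apply Darcy's law:
k = Q / (A * i)
k = 0.4699 / (61.1 * 6.96)
k = 0.4699 / 425.256
k = 0.001105 cm/s


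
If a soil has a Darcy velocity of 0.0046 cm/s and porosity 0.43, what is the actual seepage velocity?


Result: 0.0107 cm/s

Derivation:
Using v_s = v_d / n
v_s = 0.0046 / 0.43
v_s = 0.0107 cm/s


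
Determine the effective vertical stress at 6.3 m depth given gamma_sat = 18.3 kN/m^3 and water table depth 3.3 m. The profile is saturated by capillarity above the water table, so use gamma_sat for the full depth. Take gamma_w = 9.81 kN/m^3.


Result: 85.86 kPa

Derivation:
Total stress = gamma_sat * depth
sigma = 18.3 * 6.3 = 115.29 kPa
Pore water pressure u = gamma_w * (depth - d_wt)
u = 9.81 * (6.3 - 3.3) = 29.43 kPa
Effective stress = sigma - u
sigma' = 115.29 - 29.43 = 85.86 kPa


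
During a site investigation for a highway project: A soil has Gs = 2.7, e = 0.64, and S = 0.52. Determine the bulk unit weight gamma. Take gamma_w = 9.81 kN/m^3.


Using gamma = gamma_w * (Gs + S*e) / (1 + e)
Numerator: Gs + S*e = 2.7 + 0.52*0.64 = 3.0328
Denominator: 1 + e = 1 + 0.64 = 1.64
gamma = 9.81 * 3.0328 / 1.64
gamma = 18.141 kN/m^3


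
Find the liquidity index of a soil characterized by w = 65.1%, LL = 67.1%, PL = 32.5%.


Result: 0.942

Derivation:
First compute the plasticity index:
PI = LL - PL = 67.1 - 32.5 = 34.6
Then compute the liquidity index:
LI = (w - PL) / PI
LI = (65.1 - 32.5) / 34.6
LI = 0.942


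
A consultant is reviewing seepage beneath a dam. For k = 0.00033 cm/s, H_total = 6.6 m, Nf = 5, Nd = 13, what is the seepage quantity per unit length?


Convert k to m/s for unit consistency with H:
k = 0.00033 cm/s = 0.00033 / 100 m/s = 3.3e-06 m/s
Using q = k * H * Nf / Nd
Nf / Nd = 5 / 13 = 0.3846
q = 3.3e-06 * 6.6 * 0.3846
q = 8.377e-06 m^3/s per m
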